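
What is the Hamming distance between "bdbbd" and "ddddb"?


Comparing "bdbbd" and "ddddb" position by position:
  Position 0: 'b' vs 'd' => differ
  Position 1: 'd' vs 'd' => same
  Position 2: 'b' vs 'd' => differ
  Position 3: 'b' vs 'd' => differ
  Position 4: 'd' vs 'b' => differ
Total differences (Hamming distance): 4

4


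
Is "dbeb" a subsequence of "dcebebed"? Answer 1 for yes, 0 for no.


Check if "dbeb" is a subsequence of "dcebebed"
Greedy scan:
  Position 0 ('d'): matches sub[0] = 'd'
  Position 1 ('c'): no match needed
  Position 2 ('e'): no match needed
  Position 3 ('b'): matches sub[1] = 'b'
  Position 4 ('e'): matches sub[2] = 'e'
  Position 5 ('b'): matches sub[3] = 'b'
  Position 6 ('e'): no match needed
  Position 7 ('d'): no match needed
All 4 characters matched => is a subsequence

1


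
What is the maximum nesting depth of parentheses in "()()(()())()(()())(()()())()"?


Input: "()()(()())()(()())(()()())()"
Tracking depth:
  Position 0 '(': depth becomes 1
  Position 1 ')': depth becomes 0
  Position 2 '(': depth becomes 1
  Position 3 ')': depth becomes 0
  Position 4 '(': depth becomes 1
  Position 5 '(': depth becomes 2
  Position 6 ')': depth becomes 1
  Position 7 '(': depth becomes 2
  Position 8 ')': depth becomes 1
  Position 9 ')': depth becomes 0
  Position 10 '(': depth becomes 1
  Position 11 ')': depth becomes 0
  Position 12 '(': depth becomes 1
  Position 13 '(': depth becomes 2
  Position 14 ')': depth becomes 1
  Position 15 '(': depth becomes 2
  Position 16 ')': depth becomes 1
  Position 17 ')': depth becomes 0
  Position 18 '(': depth becomes 1
  Position 19 '(': depth becomes 2
  Position 20 ')': depth becomes 1
  Position 21 '(': depth becomes 2
  Position 22 ')': depth becomes 1
  Position 23 '(': depth becomes 2
  Position 24 ')': depth becomes 1
  Position 25 ')': depth becomes 0
  Position 26 '(': depth becomes 1
  Position 27 ')': depth becomes 0
Maximum depth reached: 2

2


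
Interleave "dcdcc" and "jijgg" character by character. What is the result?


Interleaving "dcdcc" and "jijgg":
  Position 0: 'd' from first, 'j' from second => "dj"
  Position 1: 'c' from first, 'i' from second => "ci"
  Position 2: 'd' from first, 'j' from second => "dj"
  Position 3: 'c' from first, 'g' from second => "cg"
  Position 4: 'c' from first, 'g' from second => "cg"
Result: djcidjcgcg

djcidjcgcg


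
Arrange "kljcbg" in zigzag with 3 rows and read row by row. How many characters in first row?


Zigzag "kljcbg" into 3 rows:
Placing characters:
  'k' => row 0
  'l' => row 1
  'j' => row 2
  'c' => row 1
  'b' => row 0
  'g' => row 1
Rows:
  Row 0: "kb"
  Row 1: "lcg"
  Row 2: "j"
First row length: 2

2


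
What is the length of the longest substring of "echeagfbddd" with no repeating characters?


Input: "echeagfbddd"
Sliding window (track last position of each char):
  Position 0 ('e'): window [0,0] length 1 -- new best
  Position 1 ('c'): window [0,1] length 2 -- new best
  Position 2 ('h'): window [0,2] length 3 -- new best
  Position 3 ('e'): repeat (last at 0), move window start to 1
  Position 3 ('e'): window [1,3] length 3
  Position 4 ('a'): window [1,4] length 4 -- new best
  Position 5 ('g'): window [1,5] length 5 -- new best
  Position 6 ('f'): window [1,6] length 6 -- new best
  Position 7 ('b'): window [1,7] length 7 -- new best
  Position 8 ('d'): window [1,8] length 8 -- new best
  Position 9 ('d'): repeat (last at 8), move window start to 9
  Position 9 ('d'): window [9,9] length 1
  Position 10 ('d'): repeat (last at 9), move window start to 10
  Position 10 ('d'): window [10,10] length 1
Longest substring with no repeats: "cheagfbd" with length 8

8


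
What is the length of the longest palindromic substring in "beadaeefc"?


Input: "beadaeefc"
Checking substrings for palindromes:
  [1:6] "eadae" (len 5) => palindrome
  [2:5] "ada" (len 3) => palindrome
  [5:7] "ee" (len 2) => palindrome
Longest palindromic substring: "eadae" with length 5

5


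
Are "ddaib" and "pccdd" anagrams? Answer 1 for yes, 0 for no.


Strings: "ddaib", "pccdd"
Sorted first:  abddi
Sorted second: ccddp
Differ at position 0: 'a' vs 'c' => not anagrams

0


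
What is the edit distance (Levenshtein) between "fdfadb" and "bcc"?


Computing edit distance: "fdfadb" -> "bcc"
DP table:
           b    c    c
      0    1    2    3
  f   1    1    2    3
  d   2    2    2    3
  f   3    3    3    3
  a   4    4    4    4
  d   5    5    5    5
  b   6    5    6    6
Edit distance = dp[6][3] = 6

6


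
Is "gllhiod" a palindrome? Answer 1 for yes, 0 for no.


Input: gllhiod
Reversed: doihllg
  Compare pos 0 ('g') with pos 6 ('d'): MISMATCH
  Compare pos 1 ('l') with pos 5 ('o'): MISMATCH
  Compare pos 2 ('l') with pos 4 ('i'): MISMATCH
Result: not a palindrome

0


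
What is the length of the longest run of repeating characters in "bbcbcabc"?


Input: "bbcbcabc"
Scanning for longest run:
  Position 1 ('b'): continues run of 'b', length=2
  Position 2 ('c'): new char, reset run to 1
  Position 3 ('b'): new char, reset run to 1
  Position 4 ('c'): new char, reset run to 1
  Position 5 ('a'): new char, reset run to 1
  Position 6 ('b'): new char, reset run to 1
  Position 7 ('c'): new char, reset run to 1
Longest run: 'b' with length 2

2


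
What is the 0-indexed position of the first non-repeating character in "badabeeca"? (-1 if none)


Input: badabeeca
Character frequencies:
  'a': 3
  'b': 2
  'c': 1
  'd': 1
  'e': 2
Scanning left to right for freq == 1:
  Position 0 ('b'): freq=2, skip
  Position 1 ('a'): freq=3, skip
  Position 2 ('d'): unique! => answer = 2

2


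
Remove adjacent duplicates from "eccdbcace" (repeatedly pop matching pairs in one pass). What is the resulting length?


Input: eccdbcace
Stack-based adjacent duplicate removal:
  Read 'e': push. Stack: e
  Read 'c': push. Stack: ec
  Read 'c': matches stack top 'c' => pop. Stack: e
  Read 'd': push. Stack: ed
  Read 'b': push. Stack: edb
  Read 'c': push. Stack: edbc
  Read 'a': push. Stack: edbca
  Read 'c': push. Stack: edbcac
  Read 'e': push. Stack: edbcace
Final stack: "edbcace" (length 7)

7


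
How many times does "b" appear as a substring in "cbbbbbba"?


Searching for "b" in "cbbbbbba"
Scanning each position:
  Position 0: "c" => no
  Position 1: "b" => MATCH
  Position 2: "b" => MATCH
  Position 3: "b" => MATCH
  Position 4: "b" => MATCH
  Position 5: "b" => MATCH
  Position 6: "b" => MATCH
  Position 7: "a" => no
Total occurrences: 6

6


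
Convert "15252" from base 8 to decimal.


Input: "15252" in base 8
Positional expansion:
  Digit '1' (value 1) x 8^4 = 4096
  Digit '5' (value 5) x 8^3 = 2560
  Digit '2' (value 2) x 8^2 = 128
  Digit '5' (value 5) x 8^1 = 40
  Digit '2' (value 2) x 8^0 = 2
Sum = 6826

6826


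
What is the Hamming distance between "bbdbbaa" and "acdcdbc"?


Comparing "bbdbbaa" and "acdcdbc" position by position:
  Position 0: 'b' vs 'a' => differ
  Position 1: 'b' vs 'c' => differ
  Position 2: 'd' vs 'd' => same
  Position 3: 'b' vs 'c' => differ
  Position 4: 'b' vs 'd' => differ
  Position 5: 'a' vs 'b' => differ
  Position 6: 'a' vs 'c' => differ
Total differences (Hamming distance): 6

6


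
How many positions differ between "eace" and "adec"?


Comparing "eace" and "adec" position by position:
  Position 0: 'e' vs 'a' => DIFFER
  Position 1: 'a' vs 'd' => DIFFER
  Position 2: 'c' vs 'e' => DIFFER
  Position 3: 'e' vs 'c' => DIFFER
Positions that differ: 4

4


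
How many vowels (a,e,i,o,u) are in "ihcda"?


Input: ihcda
Checking each character:
  'i' at position 0: vowel (running total: 1)
  'h' at position 1: consonant
  'c' at position 2: consonant
  'd' at position 3: consonant
  'a' at position 4: vowel (running total: 2)
Total vowels: 2

2


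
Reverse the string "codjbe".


Input: codjbe
Reading characters right to left:
  Position 5: 'e'
  Position 4: 'b'
  Position 3: 'j'
  Position 2: 'd'
  Position 1: 'o'
  Position 0: 'c'
Reversed: ebjdoc

ebjdoc


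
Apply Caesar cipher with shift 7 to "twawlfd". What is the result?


Caesar cipher: shift "twawlfd" by 7
  't' (pos 19) + 7 = pos 0 = 'a'
  'w' (pos 22) + 7 = pos 3 = 'd'
  'a' (pos 0) + 7 = pos 7 = 'h'
  'w' (pos 22) + 7 = pos 3 = 'd'
  'l' (pos 11) + 7 = pos 18 = 's'
  'f' (pos 5) + 7 = pos 12 = 'm'
  'd' (pos 3) + 7 = pos 10 = 'k'
Result: adhdsmk

adhdsmk


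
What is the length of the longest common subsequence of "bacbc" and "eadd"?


LCS of "bacbc" and "eadd"
DP table:
           e    a    d    d
      0    0    0    0    0
  b   0    0    0    0    0
  a   0    0    1    1    1
  c   0    0    1    1    1
  b   0    0    1    1    1
  c   0    0    1    1    1
LCS length = dp[5][4] = 1

1


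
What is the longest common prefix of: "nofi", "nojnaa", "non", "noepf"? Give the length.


Words: nofi, nojnaa, non, noepf
  Position 0: all 'n' => match
  Position 1: all 'o' => match
  Position 2: ('f', 'j', 'n', 'e') => mismatch, stop
LCP = "no" (length 2)

2


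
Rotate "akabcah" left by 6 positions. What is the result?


Input: "akabcah", rotate left by 6
First 6 characters: "akabca"
Remaining characters: "h"
Concatenate remaining + first: "h" + "akabca" = "hakabca"

hakabca


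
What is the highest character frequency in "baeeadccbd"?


Input: baeeadccbd
Character counts:
  'a': 2
  'b': 2
  'c': 2
  'd': 2
  'e': 2
Maximum frequency: 2

2


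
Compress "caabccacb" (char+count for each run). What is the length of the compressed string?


Input: caabccacb
Runs:
  'c' x 1 => "c1"
  'a' x 2 => "a2"
  'b' x 1 => "b1"
  'c' x 2 => "c2"
  'a' x 1 => "a1"
  'c' x 1 => "c1"
  'b' x 1 => "b1"
Compressed: "c1a2b1c2a1c1b1"
Compressed length: 14

14


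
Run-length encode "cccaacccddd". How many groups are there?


Input: cccaacccddd
Scanning for consecutive runs:
  Group 1: 'c' x 3 (positions 0-2)
  Group 2: 'a' x 2 (positions 3-4)
  Group 3: 'c' x 3 (positions 5-7)
  Group 4: 'd' x 3 (positions 8-10)
Total groups: 4

4


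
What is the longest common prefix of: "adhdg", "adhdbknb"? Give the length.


Words: adhdg, adhdbknb
  Position 0: all 'a' => match
  Position 1: all 'd' => match
  Position 2: all 'h' => match
  Position 3: all 'd' => match
  Position 4: ('g', 'b') => mismatch, stop
LCP = "adhd" (length 4)

4


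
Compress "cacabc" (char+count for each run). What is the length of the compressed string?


Input: cacabc
Runs:
  'c' x 1 => "c1"
  'a' x 1 => "a1"
  'c' x 1 => "c1"
  'a' x 1 => "a1"
  'b' x 1 => "b1"
  'c' x 1 => "c1"
Compressed: "c1a1c1a1b1c1"
Compressed length: 12

12


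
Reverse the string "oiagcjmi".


Input: oiagcjmi
Reading characters right to left:
  Position 7: 'i'
  Position 6: 'm'
  Position 5: 'j'
  Position 4: 'c'
  Position 3: 'g'
  Position 2: 'a'
  Position 1: 'i'
  Position 0: 'o'
Reversed: imjcgaio

imjcgaio


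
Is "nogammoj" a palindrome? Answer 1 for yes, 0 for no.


Input: nogammoj
Reversed: jommagon
  Compare pos 0 ('n') with pos 7 ('j'): MISMATCH
  Compare pos 1 ('o') with pos 6 ('o'): match
  Compare pos 2 ('g') with pos 5 ('m'): MISMATCH
  Compare pos 3 ('a') with pos 4 ('m'): MISMATCH
Result: not a palindrome

0


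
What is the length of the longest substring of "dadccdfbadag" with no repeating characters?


Input: "dadccdfbadag"
Sliding window (track last position of each char):
  Position 0 ('d'): window [0,0] length 1 -- new best
  Position 1 ('a'): window [0,1] length 2 -- new best
  Position 2 ('d'): repeat (last at 0), move window start to 1
  Position 2 ('d'): window [1,2] length 2
  Position 3 ('c'): window [1,3] length 3 -- new best
  Position 4 ('c'): repeat (last at 3), move window start to 4
  Position 4 ('c'): window [4,4] length 1
  Position 5 ('d'): window [4,5] length 2
  Position 6 ('f'): window [4,6] length 3
  Position 7 ('b'): window [4,7] length 4 -- new best
  Position 8 ('a'): window [4,8] length 5 -- new best
  Position 9 ('d'): repeat (last at 5), move window start to 6
  Position 9 ('d'): window [6,9] length 4
  Position 10 ('a'): repeat (last at 8), move window start to 9
  Position 10 ('a'): window [9,10] length 2
  Position 11 ('g'): window [9,11] length 3
Longest substring with no repeats: "cdfba" with length 5

5


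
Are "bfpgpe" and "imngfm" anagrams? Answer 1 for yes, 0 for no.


Strings: "bfpgpe", "imngfm"
Sorted first:  befgpp
Sorted second: fgimmn
Differ at position 0: 'b' vs 'f' => not anagrams

0


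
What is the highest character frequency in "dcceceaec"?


Input: dcceceaec
Character counts:
  'a': 1
  'c': 4
  'd': 1
  'e': 3
Maximum frequency: 4

4


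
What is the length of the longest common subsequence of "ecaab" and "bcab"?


LCS of "ecaab" and "bcab"
DP table:
           b    c    a    b
      0    0    0    0    0
  e   0    0    0    0    0
  c   0    0    1    1    1
  a   0    0    1    2    2
  a   0    0    1    2    2
  b   0    1    1    2    3
LCS length = dp[5][4] = 3

3


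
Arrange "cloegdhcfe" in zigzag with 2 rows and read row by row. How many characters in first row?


Zigzag "cloegdhcfe" into 2 rows:
Placing characters:
  'c' => row 0
  'l' => row 1
  'o' => row 0
  'e' => row 1
  'g' => row 0
  'd' => row 1
  'h' => row 0
  'c' => row 1
  'f' => row 0
  'e' => row 1
Rows:
  Row 0: "coghf"
  Row 1: "ledce"
First row length: 5

5


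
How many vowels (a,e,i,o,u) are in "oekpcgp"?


Input: oekpcgp
Checking each character:
  'o' at position 0: vowel (running total: 1)
  'e' at position 1: vowel (running total: 2)
  'k' at position 2: consonant
  'p' at position 3: consonant
  'c' at position 4: consonant
  'g' at position 5: consonant
  'p' at position 6: consonant
Total vowels: 2

2


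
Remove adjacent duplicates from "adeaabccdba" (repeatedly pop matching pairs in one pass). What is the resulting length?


Input: adeaabccdba
Stack-based adjacent duplicate removal:
  Read 'a': push. Stack: a
  Read 'd': push. Stack: ad
  Read 'e': push. Stack: ade
  Read 'a': push. Stack: adea
  Read 'a': matches stack top 'a' => pop. Stack: ade
  Read 'b': push. Stack: adeb
  Read 'c': push. Stack: adebc
  Read 'c': matches stack top 'c' => pop. Stack: adeb
  Read 'd': push. Stack: adebd
  Read 'b': push. Stack: adebdb
  Read 'a': push. Stack: adebdba
Final stack: "adebdba" (length 7)

7


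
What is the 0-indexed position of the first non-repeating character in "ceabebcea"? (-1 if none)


Input: ceabebcea
Character frequencies:
  'a': 2
  'b': 2
  'c': 2
  'e': 3
Scanning left to right for freq == 1:
  Position 0 ('c'): freq=2, skip
  Position 1 ('e'): freq=3, skip
  Position 2 ('a'): freq=2, skip
  Position 3 ('b'): freq=2, skip
  Position 4 ('e'): freq=3, skip
  Position 5 ('b'): freq=2, skip
  Position 6 ('c'): freq=2, skip
  Position 7 ('e'): freq=3, skip
  Position 8 ('a'): freq=2, skip
  No unique character found => answer = -1

-1


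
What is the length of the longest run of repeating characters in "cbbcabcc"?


Input: "cbbcabcc"
Scanning for longest run:
  Position 1 ('b'): new char, reset run to 1
  Position 2 ('b'): continues run of 'b', length=2
  Position 3 ('c'): new char, reset run to 1
  Position 4 ('a'): new char, reset run to 1
  Position 5 ('b'): new char, reset run to 1
  Position 6 ('c'): new char, reset run to 1
  Position 7 ('c'): continues run of 'c', length=2
Longest run: 'b' with length 2

2


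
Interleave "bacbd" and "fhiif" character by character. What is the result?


Interleaving "bacbd" and "fhiif":
  Position 0: 'b' from first, 'f' from second => "bf"
  Position 1: 'a' from first, 'h' from second => "ah"
  Position 2: 'c' from first, 'i' from second => "ci"
  Position 3: 'b' from first, 'i' from second => "bi"
  Position 4: 'd' from first, 'f' from second => "df"
Result: bfahcibidf

bfahcibidf


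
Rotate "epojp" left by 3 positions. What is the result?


Input: "epojp", rotate left by 3
First 3 characters: "epo"
Remaining characters: "jp"
Concatenate remaining + first: "jp" + "epo" = "jpepo"

jpepo


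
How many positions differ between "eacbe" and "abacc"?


Comparing "eacbe" and "abacc" position by position:
  Position 0: 'e' vs 'a' => DIFFER
  Position 1: 'a' vs 'b' => DIFFER
  Position 2: 'c' vs 'a' => DIFFER
  Position 3: 'b' vs 'c' => DIFFER
  Position 4: 'e' vs 'c' => DIFFER
Positions that differ: 5

5


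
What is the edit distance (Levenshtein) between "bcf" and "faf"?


Computing edit distance: "bcf" -> "faf"
DP table:
           f    a    f
      0    1    2    3
  b   1    1    2    3
  c   2    2    2    3
  f   3    2    3    2
Edit distance = dp[3][3] = 2

2


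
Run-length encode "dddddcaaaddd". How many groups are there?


Input: dddddcaaaddd
Scanning for consecutive runs:
  Group 1: 'd' x 5 (positions 0-4)
  Group 2: 'c' x 1 (positions 5-5)
  Group 3: 'a' x 3 (positions 6-8)
  Group 4: 'd' x 3 (positions 9-11)
Total groups: 4

4


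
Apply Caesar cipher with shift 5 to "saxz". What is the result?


Caesar cipher: shift "saxz" by 5
  's' (pos 18) + 5 = pos 23 = 'x'
  'a' (pos 0) + 5 = pos 5 = 'f'
  'x' (pos 23) + 5 = pos 2 = 'c'
  'z' (pos 25) + 5 = pos 4 = 'e'
Result: xfce

xfce


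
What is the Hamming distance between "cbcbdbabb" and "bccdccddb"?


Comparing "cbcbdbabb" and "bccdccddb" position by position:
  Position 0: 'c' vs 'b' => differ
  Position 1: 'b' vs 'c' => differ
  Position 2: 'c' vs 'c' => same
  Position 3: 'b' vs 'd' => differ
  Position 4: 'd' vs 'c' => differ
  Position 5: 'b' vs 'c' => differ
  Position 6: 'a' vs 'd' => differ
  Position 7: 'b' vs 'd' => differ
  Position 8: 'b' vs 'b' => same
Total differences (Hamming distance): 7

7


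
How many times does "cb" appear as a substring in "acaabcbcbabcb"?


Searching for "cb" in "acaabcbcbabcb"
Scanning each position:
  Position 0: "ac" => no
  Position 1: "ca" => no
  Position 2: "aa" => no
  Position 3: "ab" => no
  Position 4: "bc" => no
  Position 5: "cb" => MATCH
  Position 6: "bc" => no
  Position 7: "cb" => MATCH
  Position 8: "ba" => no
  Position 9: "ab" => no
  Position 10: "bc" => no
  Position 11: "cb" => MATCH
Total occurrences: 3

3


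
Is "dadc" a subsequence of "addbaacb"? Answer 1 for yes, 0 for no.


Check if "dadc" is a subsequence of "addbaacb"
Greedy scan:
  Position 0 ('a'): no match needed
  Position 1 ('d'): matches sub[0] = 'd'
  Position 2 ('d'): no match needed
  Position 3 ('b'): no match needed
  Position 4 ('a'): matches sub[1] = 'a'
  Position 5 ('a'): no match needed
  Position 6 ('c'): no match needed
  Position 7 ('b'): no match needed
Only matched 2/4 characters => not a subsequence

0


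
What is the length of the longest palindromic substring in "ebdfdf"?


Input: "ebdfdf"
Checking substrings for palindromes:
  [2:5] "dfd" (len 3) => palindrome
  [3:6] "fdf" (len 3) => palindrome
Longest palindromic substring: "dfd" with length 3

3


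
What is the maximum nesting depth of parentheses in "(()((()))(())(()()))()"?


Input: "(()((()))(())(()()))()"
Tracking depth:
  Position 0 '(': depth becomes 1
  Position 1 '(': depth becomes 2
  Position 2 ')': depth becomes 1
  Position 3 '(': depth becomes 2
  Position 4 '(': depth becomes 3
  Position 5 '(': depth becomes 4
  Position 6 ')': depth becomes 3
  Position 7 ')': depth becomes 2
  Position 8 ')': depth becomes 1
  Position 9 '(': depth becomes 2
  Position 10 '(': depth becomes 3
  Position 11 ')': depth becomes 2
  Position 12 ')': depth becomes 1
  Position 13 '(': depth becomes 2
  Position 14 '(': depth becomes 3
  Position 15 ')': depth becomes 2
  Position 16 '(': depth becomes 3
  Position 17 ')': depth becomes 2
  Position 18 ')': depth becomes 1
  Position 19 ')': depth becomes 0
  Position 20 '(': depth becomes 1
  Position 21 ')': depth becomes 0
Maximum depth reached: 4

4


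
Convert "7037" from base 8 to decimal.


Input: "7037" in base 8
Positional expansion:
  Digit '7' (value 7) x 8^3 = 3584
  Digit '0' (value 0) x 8^2 = 0
  Digit '3' (value 3) x 8^1 = 24
  Digit '7' (value 7) x 8^0 = 7
Sum = 3615

3615


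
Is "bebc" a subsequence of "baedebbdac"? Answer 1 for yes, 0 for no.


Check if "bebc" is a subsequence of "baedebbdac"
Greedy scan:
  Position 0 ('b'): matches sub[0] = 'b'
  Position 1 ('a'): no match needed
  Position 2 ('e'): matches sub[1] = 'e'
  Position 3 ('d'): no match needed
  Position 4 ('e'): no match needed
  Position 5 ('b'): matches sub[2] = 'b'
  Position 6 ('b'): no match needed
  Position 7 ('d'): no match needed
  Position 8 ('a'): no match needed
  Position 9 ('c'): matches sub[3] = 'c'
All 4 characters matched => is a subsequence

1


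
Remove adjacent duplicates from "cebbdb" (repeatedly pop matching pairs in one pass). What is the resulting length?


Input: cebbdb
Stack-based adjacent duplicate removal:
  Read 'c': push. Stack: c
  Read 'e': push. Stack: ce
  Read 'b': push. Stack: ceb
  Read 'b': matches stack top 'b' => pop. Stack: ce
  Read 'd': push. Stack: ced
  Read 'b': push. Stack: cedb
Final stack: "cedb" (length 4)

4


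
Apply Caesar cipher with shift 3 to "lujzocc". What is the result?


Caesar cipher: shift "lujzocc" by 3
  'l' (pos 11) + 3 = pos 14 = 'o'
  'u' (pos 20) + 3 = pos 23 = 'x'
  'j' (pos 9) + 3 = pos 12 = 'm'
  'z' (pos 25) + 3 = pos 2 = 'c'
  'o' (pos 14) + 3 = pos 17 = 'r'
  'c' (pos 2) + 3 = pos 5 = 'f'
  'c' (pos 2) + 3 = pos 5 = 'f'
Result: oxmcrff

oxmcrff


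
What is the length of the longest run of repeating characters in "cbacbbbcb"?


Input: "cbacbbbcb"
Scanning for longest run:
  Position 1 ('b'): new char, reset run to 1
  Position 2 ('a'): new char, reset run to 1
  Position 3 ('c'): new char, reset run to 1
  Position 4 ('b'): new char, reset run to 1
  Position 5 ('b'): continues run of 'b', length=2
  Position 6 ('b'): continues run of 'b', length=3
  Position 7 ('c'): new char, reset run to 1
  Position 8 ('b'): new char, reset run to 1
Longest run: 'b' with length 3

3


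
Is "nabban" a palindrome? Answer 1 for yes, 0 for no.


Input: nabban
Reversed: nabban
  Compare pos 0 ('n') with pos 5 ('n'): match
  Compare pos 1 ('a') with pos 4 ('a'): match
  Compare pos 2 ('b') with pos 3 ('b'): match
Result: palindrome

1


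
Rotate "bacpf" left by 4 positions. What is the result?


Input: "bacpf", rotate left by 4
First 4 characters: "bacp"
Remaining characters: "f"
Concatenate remaining + first: "f" + "bacp" = "fbacp"

fbacp


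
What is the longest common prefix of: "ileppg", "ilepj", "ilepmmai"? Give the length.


Words: ileppg, ilepj, ilepmmai
  Position 0: all 'i' => match
  Position 1: all 'l' => match
  Position 2: all 'e' => match
  Position 3: all 'p' => match
  Position 4: ('p', 'j', 'm') => mismatch, stop
LCP = "ilep" (length 4)

4


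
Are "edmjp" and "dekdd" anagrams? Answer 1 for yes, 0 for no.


Strings: "edmjp", "dekdd"
Sorted first:  dejmp
Sorted second: dddek
Differ at position 1: 'e' vs 'd' => not anagrams

0


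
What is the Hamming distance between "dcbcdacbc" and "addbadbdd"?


Comparing "dcbcdacbc" and "addbadbdd" position by position:
  Position 0: 'd' vs 'a' => differ
  Position 1: 'c' vs 'd' => differ
  Position 2: 'b' vs 'd' => differ
  Position 3: 'c' vs 'b' => differ
  Position 4: 'd' vs 'a' => differ
  Position 5: 'a' vs 'd' => differ
  Position 6: 'c' vs 'b' => differ
  Position 7: 'b' vs 'd' => differ
  Position 8: 'c' vs 'd' => differ
Total differences (Hamming distance): 9

9


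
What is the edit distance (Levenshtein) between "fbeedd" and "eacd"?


Computing edit distance: "fbeedd" -> "eacd"
DP table:
           e    a    c    d
      0    1    2    3    4
  f   1    1    2    3    4
  b   2    2    2    3    4
  e   3    2    3    3    4
  e   4    3    3    4    4
  d   5    4    4    4    4
  d   6    5    5    5    4
Edit distance = dp[6][4] = 4

4


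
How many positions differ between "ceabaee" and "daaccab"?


Comparing "ceabaee" and "daaccab" position by position:
  Position 0: 'c' vs 'd' => DIFFER
  Position 1: 'e' vs 'a' => DIFFER
  Position 2: 'a' vs 'a' => same
  Position 3: 'b' vs 'c' => DIFFER
  Position 4: 'a' vs 'c' => DIFFER
  Position 5: 'e' vs 'a' => DIFFER
  Position 6: 'e' vs 'b' => DIFFER
Positions that differ: 6

6


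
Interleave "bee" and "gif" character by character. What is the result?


Interleaving "bee" and "gif":
  Position 0: 'b' from first, 'g' from second => "bg"
  Position 1: 'e' from first, 'i' from second => "ei"
  Position 2: 'e' from first, 'f' from second => "ef"
Result: bgeief

bgeief


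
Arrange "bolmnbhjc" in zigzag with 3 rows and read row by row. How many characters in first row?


Zigzag "bolmnbhjc" into 3 rows:
Placing characters:
  'b' => row 0
  'o' => row 1
  'l' => row 2
  'm' => row 1
  'n' => row 0
  'b' => row 1
  'h' => row 2
  'j' => row 1
  'c' => row 0
Rows:
  Row 0: "bnc"
  Row 1: "ombj"
  Row 2: "lh"
First row length: 3

3


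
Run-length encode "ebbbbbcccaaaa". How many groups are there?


Input: ebbbbbcccaaaa
Scanning for consecutive runs:
  Group 1: 'e' x 1 (positions 0-0)
  Group 2: 'b' x 5 (positions 1-5)
  Group 3: 'c' x 3 (positions 6-8)
  Group 4: 'a' x 4 (positions 9-12)
Total groups: 4

4


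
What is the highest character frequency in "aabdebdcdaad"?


Input: aabdebdcdaad
Character counts:
  'a': 4
  'b': 2
  'c': 1
  'd': 4
  'e': 1
Maximum frequency: 4

4


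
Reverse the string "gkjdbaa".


Input: gkjdbaa
Reading characters right to left:
  Position 6: 'a'
  Position 5: 'a'
  Position 4: 'b'
  Position 3: 'd'
  Position 2: 'j'
  Position 1: 'k'
  Position 0: 'g'
Reversed: aabdjkg

aabdjkg


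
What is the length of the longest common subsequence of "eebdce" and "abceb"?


LCS of "eebdce" and "abceb"
DP table:
           a    b    c    e    b
      0    0    0    0    0    0
  e   0    0    0    0    1    1
  e   0    0    0    0    1    1
  b   0    0    1    1    1    2
  d   0    0    1    1    1    2
  c   0    0    1    2    2    2
  e   0    0    1    2    3    3
LCS length = dp[6][5] = 3

3


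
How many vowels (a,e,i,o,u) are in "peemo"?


Input: peemo
Checking each character:
  'p' at position 0: consonant
  'e' at position 1: vowel (running total: 1)
  'e' at position 2: vowel (running total: 2)
  'm' at position 3: consonant
  'o' at position 4: vowel (running total: 3)
Total vowels: 3

3


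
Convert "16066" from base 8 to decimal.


Input: "16066" in base 8
Positional expansion:
  Digit '1' (value 1) x 8^4 = 4096
  Digit '6' (value 6) x 8^3 = 3072
  Digit '0' (value 0) x 8^2 = 0
  Digit '6' (value 6) x 8^1 = 48
  Digit '6' (value 6) x 8^0 = 6
Sum = 7222

7222


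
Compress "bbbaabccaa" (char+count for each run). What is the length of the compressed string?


Input: bbbaabccaa
Runs:
  'b' x 3 => "b3"
  'a' x 2 => "a2"
  'b' x 1 => "b1"
  'c' x 2 => "c2"
  'a' x 2 => "a2"
Compressed: "b3a2b1c2a2"
Compressed length: 10

10


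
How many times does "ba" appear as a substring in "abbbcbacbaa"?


Searching for "ba" in "abbbcbacbaa"
Scanning each position:
  Position 0: "ab" => no
  Position 1: "bb" => no
  Position 2: "bb" => no
  Position 3: "bc" => no
  Position 4: "cb" => no
  Position 5: "ba" => MATCH
  Position 6: "ac" => no
  Position 7: "cb" => no
  Position 8: "ba" => MATCH
  Position 9: "aa" => no
Total occurrences: 2

2


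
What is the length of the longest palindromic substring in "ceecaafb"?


Input: "ceecaafb"
Checking substrings for palindromes:
  [0:4] "ceec" (len 4) => palindrome
  [1:3] "ee" (len 2) => palindrome
  [4:6] "aa" (len 2) => palindrome
Longest palindromic substring: "ceec" with length 4

4


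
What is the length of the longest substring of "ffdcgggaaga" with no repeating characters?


Input: "ffdcgggaaga"
Sliding window (track last position of each char):
  Position 0 ('f'): window [0,0] length 1 -- new best
  Position 1 ('f'): repeat (last at 0), move window start to 1
  Position 1 ('f'): window [1,1] length 1
  Position 2 ('d'): window [1,2] length 2 -- new best
  Position 3 ('c'): window [1,3] length 3 -- new best
  Position 4 ('g'): window [1,4] length 4 -- new best
  Position 5 ('g'): repeat (last at 4), move window start to 5
  Position 5 ('g'): window [5,5] length 1
  Position 6 ('g'): repeat (last at 5), move window start to 6
  Position 6 ('g'): window [6,6] length 1
  Position 7 ('a'): window [6,7] length 2
  Position 8 ('a'): repeat (last at 7), move window start to 8
  Position 8 ('a'): window [8,8] length 1
  Position 9 ('g'): window [8,9] length 2
  Position 10 ('a'): repeat (last at 8), move window start to 9
  Position 10 ('a'): window [9,10] length 2
Longest substring with no repeats: "fdcg" with length 4

4


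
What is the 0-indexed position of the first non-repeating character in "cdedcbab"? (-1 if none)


Input: cdedcbab
Character frequencies:
  'a': 1
  'b': 2
  'c': 2
  'd': 2
  'e': 1
Scanning left to right for freq == 1:
  Position 0 ('c'): freq=2, skip
  Position 1 ('d'): freq=2, skip
  Position 2 ('e'): unique! => answer = 2

2


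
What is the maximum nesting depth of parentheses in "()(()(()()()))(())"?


Input: "()(()(()()()))(())"
Tracking depth:
  Position 0 '(': depth becomes 1
  Position 1 ')': depth becomes 0
  Position 2 '(': depth becomes 1
  Position 3 '(': depth becomes 2
  Position 4 ')': depth becomes 1
  Position 5 '(': depth becomes 2
  Position 6 '(': depth becomes 3
  Position 7 ')': depth becomes 2
  Position 8 '(': depth becomes 3
  Position 9 ')': depth becomes 2
  Position 10 '(': depth becomes 3
  Position 11 ')': depth becomes 2
  Position 12 ')': depth becomes 1
  Position 13 ')': depth becomes 0
  Position 14 '(': depth becomes 1
  Position 15 '(': depth becomes 2
  Position 16 ')': depth becomes 1
  Position 17 ')': depth becomes 0
Maximum depth reached: 3

3


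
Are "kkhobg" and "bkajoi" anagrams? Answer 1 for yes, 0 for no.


Strings: "kkhobg", "bkajoi"
Sorted first:  bghkko
Sorted second: abijko
Differ at position 0: 'b' vs 'a' => not anagrams

0


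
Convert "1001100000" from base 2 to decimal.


Input: "1001100000" in base 2
Positional expansion:
  Digit '1' (value 1) x 2^9 = 512
  Digit '0' (value 0) x 2^8 = 0
  Digit '0' (value 0) x 2^7 = 0
  Digit '1' (value 1) x 2^6 = 64
  Digit '1' (value 1) x 2^5 = 32
  Digit '0' (value 0) x 2^4 = 0
  Digit '0' (value 0) x 2^3 = 0
  Digit '0' (value 0) x 2^2 = 0
  Digit '0' (value 0) x 2^1 = 0
  Digit '0' (value 0) x 2^0 = 0
Sum = 608

608


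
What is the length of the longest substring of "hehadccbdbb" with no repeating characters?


Input: "hehadccbdbb"
Sliding window (track last position of each char):
  Position 0 ('h'): window [0,0] length 1 -- new best
  Position 1 ('e'): window [0,1] length 2 -- new best
  Position 2 ('h'): repeat (last at 0), move window start to 1
  Position 2 ('h'): window [1,2] length 2
  Position 3 ('a'): window [1,3] length 3 -- new best
  Position 4 ('d'): window [1,4] length 4 -- new best
  Position 5 ('c'): window [1,5] length 5 -- new best
  Position 6 ('c'): repeat (last at 5), move window start to 6
  Position 6 ('c'): window [6,6] length 1
  Position 7 ('b'): window [6,7] length 2
  Position 8 ('d'): window [6,8] length 3
  Position 9 ('b'): repeat (last at 7), move window start to 8
  Position 9 ('b'): window [8,9] length 2
  Position 10 ('b'): repeat (last at 9), move window start to 10
  Position 10 ('b'): window [10,10] length 1
Longest substring with no repeats: "ehadc" with length 5

5


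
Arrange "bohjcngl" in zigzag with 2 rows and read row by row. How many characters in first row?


Zigzag "bohjcngl" into 2 rows:
Placing characters:
  'b' => row 0
  'o' => row 1
  'h' => row 0
  'j' => row 1
  'c' => row 0
  'n' => row 1
  'g' => row 0
  'l' => row 1
Rows:
  Row 0: "bhcg"
  Row 1: "ojnl"
First row length: 4

4


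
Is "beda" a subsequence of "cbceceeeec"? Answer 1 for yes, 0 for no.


Check if "beda" is a subsequence of "cbceceeeec"
Greedy scan:
  Position 0 ('c'): no match needed
  Position 1 ('b'): matches sub[0] = 'b'
  Position 2 ('c'): no match needed
  Position 3 ('e'): matches sub[1] = 'e'
  Position 4 ('c'): no match needed
  Position 5 ('e'): no match needed
  Position 6 ('e'): no match needed
  Position 7 ('e'): no match needed
  Position 8 ('e'): no match needed
  Position 9 ('c'): no match needed
Only matched 2/4 characters => not a subsequence

0


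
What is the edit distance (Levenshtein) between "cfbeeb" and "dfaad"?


Computing edit distance: "cfbeeb" -> "dfaad"
DP table:
           d    f    a    a    d
      0    1    2    3    4    5
  c   1    1    2    3    4    5
  f   2    2    1    2    3    4
  b   3    3    2    2    3    4
  e   4    4    3    3    3    4
  e   5    5    4    4    4    4
  b   6    6    5    5    5    5
Edit distance = dp[6][5] = 5

5


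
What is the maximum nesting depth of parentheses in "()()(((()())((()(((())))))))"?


Input: "()()(((()())((()(((())))))))"
Tracking depth:
  Position 0 '(': depth becomes 1
  Position 1 ')': depth becomes 0
  Position 2 '(': depth becomes 1
  Position 3 ')': depth becomes 0
  Position 4 '(': depth becomes 1
  Position 5 '(': depth becomes 2
  Position 6 '(': depth becomes 3
  Position 7 '(': depth becomes 4
  Position 8 ')': depth becomes 3
  Position 9 '(': depth becomes 4
  Position 10 ')': depth becomes 3
  Position 11 ')': depth becomes 2
  Position 12 '(': depth becomes 3
  Position 13 '(': depth becomes 4
  Position 14 '(': depth becomes 5
  Position 15 ')': depth becomes 4
  Position 16 '(': depth becomes 5
  Position 17 '(': depth becomes 6
  Position 18 '(': depth becomes 7
  Position 19 '(': depth becomes 8
  Position 20 ')': depth becomes 7
  Position 21 ')': depth becomes 6
  Position 22 ')': depth becomes 5
  Position 23 ')': depth becomes 4
  Position 24 ')': depth becomes 3
  Position 25 ')': depth becomes 2
  Position 26 ')': depth becomes 1
  Position 27 ')': depth becomes 0
Maximum depth reached: 8

8


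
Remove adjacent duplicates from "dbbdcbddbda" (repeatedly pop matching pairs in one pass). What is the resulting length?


Input: dbbdcbddbda
Stack-based adjacent duplicate removal:
  Read 'd': push. Stack: d
  Read 'b': push. Stack: db
  Read 'b': matches stack top 'b' => pop. Stack: d
  Read 'd': matches stack top 'd' => pop. Stack: (empty)
  Read 'c': push. Stack: c
  Read 'b': push. Stack: cb
  Read 'd': push. Stack: cbd
  Read 'd': matches stack top 'd' => pop. Stack: cb
  Read 'b': matches stack top 'b' => pop. Stack: c
  Read 'd': push. Stack: cd
  Read 'a': push. Stack: cda
Final stack: "cda" (length 3)

3


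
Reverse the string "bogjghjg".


Input: bogjghjg
Reading characters right to left:
  Position 7: 'g'
  Position 6: 'j'
  Position 5: 'h'
  Position 4: 'g'
  Position 3: 'j'
  Position 2: 'g'
  Position 1: 'o'
  Position 0: 'b'
Reversed: gjhgjgob

gjhgjgob


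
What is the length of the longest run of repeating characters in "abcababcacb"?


Input: "abcababcacb"
Scanning for longest run:
  Position 1 ('b'): new char, reset run to 1
  Position 2 ('c'): new char, reset run to 1
  Position 3 ('a'): new char, reset run to 1
  Position 4 ('b'): new char, reset run to 1
  Position 5 ('a'): new char, reset run to 1
  Position 6 ('b'): new char, reset run to 1
  Position 7 ('c'): new char, reset run to 1
  Position 8 ('a'): new char, reset run to 1
  Position 9 ('c'): new char, reset run to 1
  Position 10 ('b'): new char, reset run to 1
Longest run: 'a' with length 1

1


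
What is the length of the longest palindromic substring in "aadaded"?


Input: "aadaded"
Checking substrings for palindromes:
  [1:4] "ada" (len 3) => palindrome
  [2:5] "dad" (len 3) => palindrome
  [4:7] "ded" (len 3) => palindrome
  [0:2] "aa" (len 2) => palindrome
Longest palindromic substring: "ada" with length 3

3


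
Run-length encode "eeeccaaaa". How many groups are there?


Input: eeeccaaaa
Scanning for consecutive runs:
  Group 1: 'e' x 3 (positions 0-2)
  Group 2: 'c' x 2 (positions 3-4)
  Group 3: 'a' x 4 (positions 5-8)
Total groups: 3

3


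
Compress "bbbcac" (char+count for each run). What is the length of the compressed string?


Input: bbbcac
Runs:
  'b' x 3 => "b3"
  'c' x 1 => "c1"
  'a' x 1 => "a1"
  'c' x 1 => "c1"
Compressed: "b3c1a1c1"
Compressed length: 8

8


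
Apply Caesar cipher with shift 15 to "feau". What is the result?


Caesar cipher: shift "feau" by 15
  'f' (pos 5) + 15 = pos 20 = 'u'
  'e' (pos 4) + 15 = pos 19 = 't'
  'a' (pos 0) + 15 = pos 15 = 'p'
  'u' (pos 20) + 15 = pos 9 = 'j'
Result: utpj

utpj


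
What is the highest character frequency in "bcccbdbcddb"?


Input: bcccbdbcddb
Character counts:
  'b': 4
  'c': 4
  'd': 3
Maximum frequency: 4

4


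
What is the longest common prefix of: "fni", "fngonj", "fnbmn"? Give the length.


Words: fni, fngonj, fnbmn
  Position 0: all 'f' => match
  Position 1: all 'n' => match
  Position 2: ('i', 'g', 'b') => mismatch, stop
LCP = "fn" (length 2)

2


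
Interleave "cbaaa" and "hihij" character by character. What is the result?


Interleaving "cbaaa" and "hihij":
  Position 0: 'c' from first, 'h' from second => "ch"
  Position 1: 'b' from first, 'i' from second => "bi"
  Position 2: 'a' from first, 'h' from second => "ah"
  Position 3: 'a' from first, 'i' from second => "ai"
  Position 4: 'a' from first, 'j' from second => "aj"
Result: chbiahaiaj

chbiahaiaj


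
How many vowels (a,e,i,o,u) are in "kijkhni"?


Input: kijkhni
Checking each character:
  'k' at position 0: consonant
  'i' at position 1: vowel (running total: 1)
  'j' at position 2: consonant
  'k' at position 3: consonant
  'h' at position 4: consonant
  'n' at position 5: consonant
  'i' at position 6: vowel (running total: 2)
Total vowels: 2

2


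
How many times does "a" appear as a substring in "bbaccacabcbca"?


Searching for "a" in "bbaccacabcbca"
Scanning each position:
  Position 0: "b" => no
  Position 1: "b" => no
  Position 2: "a" => MATCH
  Position 3: "c" => no
  Position 4: "c" => no
  Position 5: "a" => MATCH
  Position 6: "c" => no
  Position 7: "a" => MATCH
  Position 8: "b" => no
  Position 9: "c" => no
  Position 10: "b" => no
  Position 11: "c" => no
  Position 12: "a" => MATCH
Total occurrences: 4

4


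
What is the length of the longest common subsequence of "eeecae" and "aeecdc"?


LCS of "eeecae" and "aeecdc"
DP table:
           a    e    e    c    d    c
      0    0    0    0    0    0    0
  e   0    0    1    1    1    1    1
  e   0    0    1    2    2    2    2
  e   0    0    1    2    2    2    2
  c   0    0    1    2    3    3    3
  a   0    1    1    2    3    3    3
  e   0    1    2    2    3    3    3
LCS length = dp[6][6] = 3

3


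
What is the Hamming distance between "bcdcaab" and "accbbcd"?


Comparing "bcdcaab" and "accbbcd" position by position:
  Position 0: 'b' vs 'a' => differ
  Position 1: 'c' vs 'c' => same
  Position 2: 'd' vs 'c' => differ
  Position 3: 'c' vs 'b' => differ
  Position 4: 'a' vs 'b' => differ
  Position 5: 'a' vs 'c' => differ
  Position 6: 'b' vs 'd' => differ
Total differences (Hamming distance): 6

6


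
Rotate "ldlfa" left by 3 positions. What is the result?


Input: "ldlfa", rotate left by 3
First 3 characters: "ldl"
Remaining characters: "fa"
Concatenate remaining + first: "fa" + "ldl" = "faldl"

faldl


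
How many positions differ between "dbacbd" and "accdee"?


Comparing "dbacbd" and "accdee" position by position:
  Position 0: 'd' vs 'a' => DIFFER
  Position 1: 'b' vs 'c' => DIFFER
  Position 2: 'a' vs 'c' => DIFFER
  Position 3: 'c' vs 'd' => DIFFER
  Position 4: 'b' vs 'e' => DIFFER
  Position 5: 'd' vs 'e' => DIFFER
Positions that differ: 6

6


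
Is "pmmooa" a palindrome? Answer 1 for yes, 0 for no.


Input: pmmooa
Reversed: aoommp
  Compare pos 0 ('p') with pos 5 ('a'): MISMATCH
  Compare pos 1 ('m') with pos 4 ('o'): MISMATCH
  Compare pos 2 ('m') with pos 3 ('o'): MISMATCH
Result: not a palindrome

0


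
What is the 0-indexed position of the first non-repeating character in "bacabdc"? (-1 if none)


Input: bacabdc
Character frequencies:
  'a': 2
  'b': 2
  'c': 2
  'd': 1
Scanning left to right for freq == 1:
  Position 0 ('b'): freq=2, skip
  Position 1 ('a'): freq=2, skip
  Position 2 ('c'): freq=2, skip
  Position 3 ('a'): freq=2, skip
  Position 4 ('b'): freq=2, skip
  Position 5 ('d'): unique! => answer = 5

5
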